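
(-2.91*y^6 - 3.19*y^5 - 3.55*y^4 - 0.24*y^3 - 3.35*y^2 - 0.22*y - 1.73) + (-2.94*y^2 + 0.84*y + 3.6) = -2.91*y^6 - 3.19*y^5 - 3.55*y^4 - 0.24*y^3 - 6.29*y^2 + 0.62*y + 1.87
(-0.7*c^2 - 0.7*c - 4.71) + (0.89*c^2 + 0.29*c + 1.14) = 0.19*c^2 - 0.41*c - 3.57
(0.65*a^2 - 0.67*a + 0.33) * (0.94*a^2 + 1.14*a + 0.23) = 0.611*a^4 + 0.1112*a^3 - 0.3041*a^2 + 0.2221*a + 0.0759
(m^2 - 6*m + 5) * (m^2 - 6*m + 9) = m^4 - 12*m^3 + 50*m^2 - 84*m + 45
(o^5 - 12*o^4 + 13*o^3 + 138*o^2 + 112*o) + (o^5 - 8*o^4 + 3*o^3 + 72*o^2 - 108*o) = 2*o^5 - 20*o^4 + 16*o^3 + 210*o^2 + 4*o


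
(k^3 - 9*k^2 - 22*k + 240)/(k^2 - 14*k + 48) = k + 5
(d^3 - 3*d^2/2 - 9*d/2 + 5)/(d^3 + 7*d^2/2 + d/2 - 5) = (2*d - 5)/(2*d + 5)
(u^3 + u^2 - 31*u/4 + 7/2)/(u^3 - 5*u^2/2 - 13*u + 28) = (u - 1/2)/(u - 4)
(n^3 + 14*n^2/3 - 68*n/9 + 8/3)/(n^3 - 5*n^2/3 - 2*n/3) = (-9*n^3 - 42*n^2 + 68*n - 24)/(3*n*(-3*n^2 + 5*n + 2))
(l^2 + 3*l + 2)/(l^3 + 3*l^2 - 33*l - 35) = (l + 2)/(l^2 + 2*l - 35)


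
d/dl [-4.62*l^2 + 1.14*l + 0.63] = 1.14 - 9.24*l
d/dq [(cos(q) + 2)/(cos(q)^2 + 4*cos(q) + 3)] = (cos(q)^2 + 4*cos(q) + 5)*sin(q)/(cos(q)^2 + 4*cos(q) + 3)^2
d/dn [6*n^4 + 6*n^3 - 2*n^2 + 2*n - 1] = 24*n^3 + 18*n^2 - 4*n + 2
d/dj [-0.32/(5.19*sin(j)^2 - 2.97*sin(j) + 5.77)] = (3.3216*sin(j) - 0.9504)*cos(j)/(5.19*sin(j)^2 - 2.97*sin(j) + 5.77)^2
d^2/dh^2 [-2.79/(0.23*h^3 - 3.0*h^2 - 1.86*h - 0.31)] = ((3.8502*h - 16.74)*(-0.23*h^3 + 3.0*h^2 + 1.86*h + 0.31) + 2.79*(-1.38*h^2 + 12.0*h + 3.72)*(-0.69*h^2 + 6.0*h + 1.86))/(-0.23*h^3 + 3.0*h^2 + 1.86*h + 0.31)^3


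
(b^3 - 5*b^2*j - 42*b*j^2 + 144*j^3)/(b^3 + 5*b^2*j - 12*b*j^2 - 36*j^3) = (b - 8*j)/(b + 2*j)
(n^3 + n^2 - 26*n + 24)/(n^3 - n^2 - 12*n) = (n^2 + 5*n - 6)/(n*(n + 3))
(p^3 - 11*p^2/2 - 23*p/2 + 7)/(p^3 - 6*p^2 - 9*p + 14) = (p - 1/2)/(p - 1)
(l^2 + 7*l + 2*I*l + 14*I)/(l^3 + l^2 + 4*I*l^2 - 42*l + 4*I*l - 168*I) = (l + 2*I)/(l^2 + l*(-6 + 4*I) - 24*I)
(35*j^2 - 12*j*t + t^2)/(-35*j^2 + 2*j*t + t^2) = (-7*j + t)/(7*j + t)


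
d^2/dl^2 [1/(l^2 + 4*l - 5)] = 2*(-l^2 - 4*l + 4*(l + 2)^2 + 5)/(l^2 + 4*l - 5)^3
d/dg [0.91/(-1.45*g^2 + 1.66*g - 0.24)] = (2.639*g - 1.5106)/(1.45*g^2 - 1.66*g + 0.24)^2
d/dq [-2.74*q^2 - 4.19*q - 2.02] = -5.48*q - 4.19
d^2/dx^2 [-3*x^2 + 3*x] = -6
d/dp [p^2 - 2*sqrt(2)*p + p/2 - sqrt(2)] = 2*p - 2*sqrt(2) + 1/2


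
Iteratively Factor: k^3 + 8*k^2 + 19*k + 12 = (k + 4)*(k^2 + 4*k + 3) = (k + 3)*(k + 4)*(k + 1)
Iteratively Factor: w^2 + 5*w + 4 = (w + 4)*(w + 1)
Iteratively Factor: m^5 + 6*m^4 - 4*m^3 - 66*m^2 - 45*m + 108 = (m + 4)*(m^4 + 2*m^3 - 12*m^2 - 18*m + 27) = (m - 3)*(m + 4)*(m^3 + 5*m^2 + 3*m - 9) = (m - 3)*(m + 3)*(m + 4)*(m^2 + 2*m - 3) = (m - 3)*(m - 1)*(m + 3)*(m + 4)*(m + 3)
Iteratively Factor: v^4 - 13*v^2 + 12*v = (v - 1)*(v^3 + v^2 - 12*v) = (v - 1)*(v + 4)*(v^2 - 3*v) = (v - 3)*(v - 1)*(v + 4)*(v)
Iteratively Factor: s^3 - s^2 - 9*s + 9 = (s - 3)*(s^2 + 2*s - 3) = (s - 3)*(s + 3)*(s - 1)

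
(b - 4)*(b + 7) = b^2 + 3*b - 28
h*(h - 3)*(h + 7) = h^3 + 4*h^2 - 21*h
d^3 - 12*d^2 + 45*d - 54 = (d - 6)*(d - 3)^2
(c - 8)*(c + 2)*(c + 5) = c^3 - c^2 - 46*c - 80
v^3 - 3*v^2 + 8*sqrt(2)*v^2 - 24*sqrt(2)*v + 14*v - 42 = (v - 3)*(v + sqrt(2))*(v + 7*sqrt(2))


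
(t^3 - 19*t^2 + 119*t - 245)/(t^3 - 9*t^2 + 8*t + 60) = (t^2 - 14*t + 49)/(t^2 - 4*t - 12)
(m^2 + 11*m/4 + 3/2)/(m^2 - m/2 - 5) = (4*m + 3)/(2*(2*m - 5))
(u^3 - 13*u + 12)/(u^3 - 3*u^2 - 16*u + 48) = (u - 1)/(u - 4)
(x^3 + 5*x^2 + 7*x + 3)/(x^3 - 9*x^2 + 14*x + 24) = (x^2 + 4*x + 3)/(x^2 - 10*x + 24)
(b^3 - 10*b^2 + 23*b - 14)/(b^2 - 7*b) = b - 3 + 2/b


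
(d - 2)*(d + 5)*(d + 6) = d^3 + 9*d^2 + 8*d - 60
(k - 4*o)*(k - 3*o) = k^2 - 7*k*o + 12*o^2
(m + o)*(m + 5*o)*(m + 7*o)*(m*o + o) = m^4*o + 13*m^3*o^2 + m^3*o + 47*m^2*o^3 + 13*m^2*o^2 + 35*m*o^4 + 47*m*o^3 + 35*o^4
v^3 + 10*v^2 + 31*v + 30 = (v + 2)*(v + 3)*(v + 5)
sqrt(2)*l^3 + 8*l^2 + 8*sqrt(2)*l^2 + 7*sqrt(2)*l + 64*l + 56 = (l + 7)*(l + 4*sqrt(2))*(sqrt(2)*l + sqrt(2))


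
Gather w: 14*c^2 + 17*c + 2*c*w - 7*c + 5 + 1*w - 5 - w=14*c^2 + 2*c*w + 10*c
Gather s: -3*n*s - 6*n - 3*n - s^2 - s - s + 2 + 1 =-9*n - s^2 + s*(-3*n - 2) + 3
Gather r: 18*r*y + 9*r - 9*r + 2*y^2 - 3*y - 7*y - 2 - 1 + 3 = 18*r*y + 2*y^2 - 10*y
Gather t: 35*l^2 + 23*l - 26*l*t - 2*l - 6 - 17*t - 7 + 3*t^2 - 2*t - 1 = 35*l^2 + 21*l + 3*t^2 + t*(-26*l - 19) - 14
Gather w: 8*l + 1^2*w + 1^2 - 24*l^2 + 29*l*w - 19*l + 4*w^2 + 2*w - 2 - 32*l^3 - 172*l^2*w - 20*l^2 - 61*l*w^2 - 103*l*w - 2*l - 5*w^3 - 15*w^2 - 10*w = -32*l^3 - 44*l^2 - 13*l - 5*w^3 + w^2*(-61*l - 11) + w*(-172*l^2 - 74*l - 7) - 1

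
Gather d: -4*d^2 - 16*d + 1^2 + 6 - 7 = -4*d^2 - 16*d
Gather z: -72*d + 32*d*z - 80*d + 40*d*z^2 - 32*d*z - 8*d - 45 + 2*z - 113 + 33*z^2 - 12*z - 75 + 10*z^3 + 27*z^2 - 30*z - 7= -160*d + 10*z^3 + z^2*(40*d + 60) - 40*z - 240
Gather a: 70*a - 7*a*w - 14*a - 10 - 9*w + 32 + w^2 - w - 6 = a*(56 - 7*w) + w^2 - 10*w + 16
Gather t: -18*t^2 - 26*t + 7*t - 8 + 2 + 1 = -18*t^2 - 19*t - 5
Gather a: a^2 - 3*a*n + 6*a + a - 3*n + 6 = a^2 + a*(7 - 3*n) - 3*n + 6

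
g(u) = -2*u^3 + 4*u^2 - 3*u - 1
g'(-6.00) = -267.00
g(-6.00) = 593.00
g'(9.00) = -417.00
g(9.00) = -1162.00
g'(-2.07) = -45.27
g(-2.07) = 40.09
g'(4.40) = -83.96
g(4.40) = -107.13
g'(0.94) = -0.78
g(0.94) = -1.95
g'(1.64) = -6.02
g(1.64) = -3.98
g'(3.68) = -54.81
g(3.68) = -57.54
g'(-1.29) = -23.30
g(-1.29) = 13.82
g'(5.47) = -138.77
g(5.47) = -225.06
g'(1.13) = -1.62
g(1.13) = -2.17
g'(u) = -6*u^2 + 8*u - 3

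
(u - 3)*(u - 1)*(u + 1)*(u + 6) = u^4 + 3*u^3 - 19*u^2 - 3*u + 18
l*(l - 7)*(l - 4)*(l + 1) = l^4 - 10*l^3 + 17*l^2 + 28*l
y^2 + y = y*(y + 1)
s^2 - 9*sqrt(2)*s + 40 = (s - 5*sqrt(2))*(s - 4*sqrt(2))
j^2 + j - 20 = (j - 4)*(j + 5)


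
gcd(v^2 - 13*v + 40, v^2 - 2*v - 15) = v - 5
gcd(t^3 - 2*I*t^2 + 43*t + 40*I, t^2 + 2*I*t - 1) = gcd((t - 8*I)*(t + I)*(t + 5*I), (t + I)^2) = t + I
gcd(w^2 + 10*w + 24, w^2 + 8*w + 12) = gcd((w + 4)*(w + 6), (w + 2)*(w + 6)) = w + 6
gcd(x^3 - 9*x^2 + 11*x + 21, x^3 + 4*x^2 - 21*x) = x - 3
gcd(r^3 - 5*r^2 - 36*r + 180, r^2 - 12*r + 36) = r - 6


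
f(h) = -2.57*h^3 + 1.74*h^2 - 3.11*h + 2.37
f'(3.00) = -62.06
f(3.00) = -60.69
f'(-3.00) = -82.94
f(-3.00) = 96.75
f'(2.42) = -39.84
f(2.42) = -31.39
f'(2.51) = -42.95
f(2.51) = -35.11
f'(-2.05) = -42.65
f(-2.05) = 38.20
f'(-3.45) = -106.88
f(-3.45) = 139.34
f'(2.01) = -27.26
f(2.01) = -17.72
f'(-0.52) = -7.00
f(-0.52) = 4.82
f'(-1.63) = -29.27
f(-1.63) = 23.19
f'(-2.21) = -48.46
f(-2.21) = 45.48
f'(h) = -7.71*h^2 + 3.48*h - 3.11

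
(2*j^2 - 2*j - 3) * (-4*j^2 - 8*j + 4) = -8*j^4 - 8*j^3 + 36*j^2 + 16*j - 12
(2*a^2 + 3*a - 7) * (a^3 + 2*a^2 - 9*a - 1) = 2*a^5 + 7*a^4 - 19*a^3 - 43*a^2 + 60*a + 7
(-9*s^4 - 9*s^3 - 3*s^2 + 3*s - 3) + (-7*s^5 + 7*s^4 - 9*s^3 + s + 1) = -7*s^5 - 2*s^4 - 18*s^3 - 3*s^2 + 4*s - 2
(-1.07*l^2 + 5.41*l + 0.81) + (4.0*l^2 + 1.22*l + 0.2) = 2.93*l^2 + 6.63*l + 1.01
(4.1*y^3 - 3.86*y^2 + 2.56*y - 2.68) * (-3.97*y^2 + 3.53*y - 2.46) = -16.277*y^5 + 29.7972*y^4 - 33.875*y^3 + 29.172*y^2 - 15.758*y + 6.5928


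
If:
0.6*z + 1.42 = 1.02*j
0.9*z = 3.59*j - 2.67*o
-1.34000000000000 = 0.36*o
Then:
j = -5.86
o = -3.72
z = -12.33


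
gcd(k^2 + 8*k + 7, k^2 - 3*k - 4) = k + 1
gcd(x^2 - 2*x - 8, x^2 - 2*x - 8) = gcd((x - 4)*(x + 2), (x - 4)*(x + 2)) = x^2 - 2*x - 8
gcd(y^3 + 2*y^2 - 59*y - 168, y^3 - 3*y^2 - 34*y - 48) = y^2 - 5*y - 24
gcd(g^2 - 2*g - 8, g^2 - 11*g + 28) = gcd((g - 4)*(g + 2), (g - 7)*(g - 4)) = g - 4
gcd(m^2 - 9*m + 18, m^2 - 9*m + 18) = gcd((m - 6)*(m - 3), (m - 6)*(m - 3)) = m^2 - 9*m + 18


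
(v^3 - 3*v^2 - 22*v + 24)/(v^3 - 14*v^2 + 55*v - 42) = (v + 4)/(v - 7)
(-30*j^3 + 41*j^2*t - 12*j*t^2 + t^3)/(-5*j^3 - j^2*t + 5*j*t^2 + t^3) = (30*j^2 - 11*j*t + t^2)/(5*j^2 + 6*j*t + t^2)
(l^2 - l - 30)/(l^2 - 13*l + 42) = (l + 5)/(l - 7)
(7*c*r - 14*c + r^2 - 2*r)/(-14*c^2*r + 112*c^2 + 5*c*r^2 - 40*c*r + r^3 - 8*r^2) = (r - 2)/(-2*c*r + 16*c + r^2 - 8*r)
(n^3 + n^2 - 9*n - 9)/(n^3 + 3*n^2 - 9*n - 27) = (n + 1)/(n + 3)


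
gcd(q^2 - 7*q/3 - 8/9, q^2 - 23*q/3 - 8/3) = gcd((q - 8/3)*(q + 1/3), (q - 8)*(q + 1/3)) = q + 1/3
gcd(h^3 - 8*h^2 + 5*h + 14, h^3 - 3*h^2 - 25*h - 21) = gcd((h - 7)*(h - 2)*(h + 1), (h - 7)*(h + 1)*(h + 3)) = h^2 - 6*h - 7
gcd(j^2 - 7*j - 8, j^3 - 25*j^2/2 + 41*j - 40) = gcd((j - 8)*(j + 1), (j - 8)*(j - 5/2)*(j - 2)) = j - 8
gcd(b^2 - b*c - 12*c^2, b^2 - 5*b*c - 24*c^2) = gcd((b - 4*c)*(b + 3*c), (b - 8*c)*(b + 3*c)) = b + 3*c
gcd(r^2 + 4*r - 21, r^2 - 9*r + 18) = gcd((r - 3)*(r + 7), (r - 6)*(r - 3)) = r - 3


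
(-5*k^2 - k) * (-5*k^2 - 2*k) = 25*k^4 + 15*k^3 + 2*k^2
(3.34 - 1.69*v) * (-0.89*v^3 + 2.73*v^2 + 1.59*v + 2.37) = 1.5041*v^4 - 7.5863*v^3 + 6.4311*v^2 + 1.3053*v + 7.9158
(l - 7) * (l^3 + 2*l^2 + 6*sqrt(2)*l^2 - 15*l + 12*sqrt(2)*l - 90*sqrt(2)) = l^4 - 5*l^3 + 6*sqrt(2)*l^3 - 30*sqrt(2)*l^2 - 29*l^2 - 174*sqrt(2)*l + 105*l + 630*sqrt(2)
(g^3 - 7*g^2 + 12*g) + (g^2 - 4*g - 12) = g^3 - 6*g^2 + 8*g - 12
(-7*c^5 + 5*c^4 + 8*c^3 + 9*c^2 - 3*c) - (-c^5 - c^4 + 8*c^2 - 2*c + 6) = -6*c^5 + 6*c^4 + 8*c^3 + c^2 - c - 6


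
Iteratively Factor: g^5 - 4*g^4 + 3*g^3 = (g)*(g^4 - 4*g^3 + 3*g^2) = g^2*(g^3 - 4*g^2 + 3*g) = g^2*(g - 1)*(g^2 - 3*g) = g^3*(g - 1)*(g - 3)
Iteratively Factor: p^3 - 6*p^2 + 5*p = (p - 1)*(p^2 - 5*p) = p*(p - 1)*(p - 5)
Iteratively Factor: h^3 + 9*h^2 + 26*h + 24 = (h + 4)*(h^2 + 5*h + 6) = (h + 3)*(h + 4)*(h + 2)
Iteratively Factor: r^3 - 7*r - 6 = (r + 1)*(r^2 - r - 6) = (r + 1)*(r + 2)*(r - 3)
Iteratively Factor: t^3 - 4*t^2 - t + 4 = (t + 1)*(t^2 - 5*t + 4) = (t - 4)*(t + 1)*(t - 1)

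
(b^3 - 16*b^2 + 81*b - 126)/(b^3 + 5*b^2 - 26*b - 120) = (b^3 - 16*b^2 + 81*b - 126)/(b^3 + 5*b^2 - 26*b - 120)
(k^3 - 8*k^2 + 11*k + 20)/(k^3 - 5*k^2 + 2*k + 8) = (k - 5)/(k - 2)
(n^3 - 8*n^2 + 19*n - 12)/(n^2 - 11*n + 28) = (n^2 - 4*n + 3)/(n - 7)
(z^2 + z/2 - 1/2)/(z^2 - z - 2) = (z - 1/2)/(z - 2)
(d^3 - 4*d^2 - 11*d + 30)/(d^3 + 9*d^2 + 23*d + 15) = (d^2 - 7*d + 10)/(d^2 + 6*d + 5)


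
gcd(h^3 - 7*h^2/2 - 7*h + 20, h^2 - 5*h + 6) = h - 2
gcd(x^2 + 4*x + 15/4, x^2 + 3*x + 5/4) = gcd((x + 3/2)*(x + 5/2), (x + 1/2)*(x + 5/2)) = x + 5/2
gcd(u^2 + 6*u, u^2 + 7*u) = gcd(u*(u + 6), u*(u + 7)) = u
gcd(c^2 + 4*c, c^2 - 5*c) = c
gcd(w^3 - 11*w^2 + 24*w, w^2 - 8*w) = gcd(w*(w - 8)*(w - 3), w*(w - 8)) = w^2 - 8*w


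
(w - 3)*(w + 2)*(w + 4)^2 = w^4 + 7*w^3 + 2*w^2 - 64*w - 96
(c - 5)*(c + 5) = c^2 - 25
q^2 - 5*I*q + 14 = (q - 7*I)*(q + 2*I)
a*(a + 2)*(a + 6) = a^3 + 8*a^2 + 12*a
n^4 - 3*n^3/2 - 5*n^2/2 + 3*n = n*(n - 2)*(n - 1)*(n + 3/2)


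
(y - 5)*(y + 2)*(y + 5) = y^3 + 2*y^2 - 25*y - 50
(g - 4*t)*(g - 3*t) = g^2 - 7*g*t + 12*t^2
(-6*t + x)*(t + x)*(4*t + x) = -24*t^3 - 26*t^2*x - t*x^2 + x^3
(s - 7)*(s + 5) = s^2 - 2*s - 35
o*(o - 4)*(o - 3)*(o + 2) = o^4 - 5*o^3 - 2*o^2 + 24*o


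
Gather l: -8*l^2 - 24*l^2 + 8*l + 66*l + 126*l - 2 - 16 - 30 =-32*l^2 + 200*l - 48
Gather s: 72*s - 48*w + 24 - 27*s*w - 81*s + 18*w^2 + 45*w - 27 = s*(-27*w - 9) + 18*w^2 - 3*w - 3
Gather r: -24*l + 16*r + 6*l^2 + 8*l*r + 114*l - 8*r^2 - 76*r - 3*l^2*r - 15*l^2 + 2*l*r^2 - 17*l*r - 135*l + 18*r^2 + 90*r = -9*l^2 - 45*l + r^2*(2*l + 10) + r*(-3*l^2 - 9*l + 30)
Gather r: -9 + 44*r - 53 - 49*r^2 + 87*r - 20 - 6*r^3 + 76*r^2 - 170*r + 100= -6*r^3 + 27*r^2 - 39*r + 18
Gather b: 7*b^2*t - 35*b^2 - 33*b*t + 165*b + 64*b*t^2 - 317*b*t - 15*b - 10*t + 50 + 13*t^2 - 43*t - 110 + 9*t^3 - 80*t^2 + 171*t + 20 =b^2*(7*t - 35) + b*(64*t^2 - 350*t + 150) + 9*t^3 - 67*t^2 + 118*t - 40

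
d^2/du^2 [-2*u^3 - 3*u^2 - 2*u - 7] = -12*u - 6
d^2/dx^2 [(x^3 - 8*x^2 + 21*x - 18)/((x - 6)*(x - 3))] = 24/(x^3 - 18*x^2 + 108*x - 216)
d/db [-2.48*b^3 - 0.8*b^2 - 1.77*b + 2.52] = -7.44*b^2 - 1.6*b - 1.77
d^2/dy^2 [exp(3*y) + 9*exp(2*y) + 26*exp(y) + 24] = (9*exp(2*y) + 36*exp(y) + 26)*exp(y)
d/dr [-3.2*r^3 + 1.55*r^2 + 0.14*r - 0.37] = -9.6*r^2 + 3.1*r + 0.14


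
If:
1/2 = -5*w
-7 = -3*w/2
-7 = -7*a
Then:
No Solution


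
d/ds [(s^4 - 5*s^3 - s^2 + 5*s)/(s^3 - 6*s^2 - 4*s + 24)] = (s^6 - 12*s^5 + 19*s^4 + 126*s^3 - 326*s^2 - 48*s + 120)/(s^6 - 12*s^5 + 28*s^4 + 96*s^3 - 272*s^2 - 192*s + 576)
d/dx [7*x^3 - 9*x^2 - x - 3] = 21*x^2 - 18*x - 1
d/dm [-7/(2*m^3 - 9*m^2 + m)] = 7*(6*m^2 - 18*m + 1)/(m^2*(2*m^2 - 9*m + 1)^2)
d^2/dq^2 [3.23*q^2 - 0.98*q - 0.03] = 6.46000000000000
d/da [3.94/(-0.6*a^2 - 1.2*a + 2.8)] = 4.728*(a + 1)/(0.6*a^2 + 1.2*a - 2.8)^2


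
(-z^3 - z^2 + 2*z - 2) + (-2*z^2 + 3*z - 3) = -z^3 - 3*z^2 + 5*z - 5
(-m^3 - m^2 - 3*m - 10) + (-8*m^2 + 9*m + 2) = -m^3 - 9*m^2 + 6*m - 8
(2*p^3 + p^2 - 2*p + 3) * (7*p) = 14*p^4 + 7*p^3 - 14*p^2 + 21*p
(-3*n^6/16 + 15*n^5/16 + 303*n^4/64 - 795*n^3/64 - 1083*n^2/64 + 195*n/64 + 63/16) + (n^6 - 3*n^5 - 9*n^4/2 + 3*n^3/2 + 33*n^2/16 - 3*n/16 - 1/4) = 13*n^6/16 - 33*n^5/16 + 15*n^4/64 - 699*n^3/64 - 951*n^2/64 + 183*n/64 + 59/16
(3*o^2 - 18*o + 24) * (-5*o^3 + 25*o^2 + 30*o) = -15*o^5 + 165*o^4 - 480*o^3 + 60*o^2 + 720*o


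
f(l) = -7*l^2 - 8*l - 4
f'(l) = -14*l - 8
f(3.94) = -144.19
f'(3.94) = -63.16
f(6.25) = -327.44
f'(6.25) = -95.50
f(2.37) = -62.28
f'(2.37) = -41.18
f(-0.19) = -2.73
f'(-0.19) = -5.34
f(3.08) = -95.04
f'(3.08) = -51.12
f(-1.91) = -14.26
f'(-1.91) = 18.74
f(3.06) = -94.03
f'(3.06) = -50.84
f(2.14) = -53.18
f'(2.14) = -37.96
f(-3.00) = -43.00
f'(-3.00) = 34.00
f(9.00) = -643.00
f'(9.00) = -134.00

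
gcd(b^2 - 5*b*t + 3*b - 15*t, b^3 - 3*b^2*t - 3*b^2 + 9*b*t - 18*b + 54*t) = b + 3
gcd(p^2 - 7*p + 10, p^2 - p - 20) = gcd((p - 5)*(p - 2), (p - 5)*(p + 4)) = p - 5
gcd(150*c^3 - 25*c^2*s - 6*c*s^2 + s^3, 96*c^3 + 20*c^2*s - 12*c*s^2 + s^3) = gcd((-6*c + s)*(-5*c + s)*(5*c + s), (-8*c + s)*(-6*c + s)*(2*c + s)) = -6*c + s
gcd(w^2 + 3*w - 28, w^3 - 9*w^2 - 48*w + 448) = w + 7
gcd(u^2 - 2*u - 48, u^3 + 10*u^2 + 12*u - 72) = u + 6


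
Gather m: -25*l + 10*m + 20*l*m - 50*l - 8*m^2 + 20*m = -75*l - 8*m^2 + m*(20*l + 30)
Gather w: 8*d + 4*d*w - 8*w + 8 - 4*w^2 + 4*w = 8*d - 4*w^2 + w*(4*d - 4) + 8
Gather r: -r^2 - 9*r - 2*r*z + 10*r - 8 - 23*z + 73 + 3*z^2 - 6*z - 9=-r^2 + r*(1 - 2*z) + 3*z^2 - 29*z + 56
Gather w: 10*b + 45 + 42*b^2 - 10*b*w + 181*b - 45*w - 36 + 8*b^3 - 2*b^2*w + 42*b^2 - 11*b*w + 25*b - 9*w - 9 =8*b^3 + 84*b^2 + 216*b + w*(-2*b^2 - 21*b - 54)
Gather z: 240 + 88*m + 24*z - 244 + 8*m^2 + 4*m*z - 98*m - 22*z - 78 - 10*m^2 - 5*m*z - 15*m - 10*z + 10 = -2*m^2 - 25*m + z*(-m - 8) - 72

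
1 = 1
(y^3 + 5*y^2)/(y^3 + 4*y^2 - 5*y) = y/(y - 1)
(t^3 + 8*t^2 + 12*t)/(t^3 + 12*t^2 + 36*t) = (t + 2)/(t + 6)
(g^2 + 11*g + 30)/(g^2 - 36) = (g + 5)/(g - 6)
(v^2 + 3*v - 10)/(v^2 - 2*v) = (v + 5)/v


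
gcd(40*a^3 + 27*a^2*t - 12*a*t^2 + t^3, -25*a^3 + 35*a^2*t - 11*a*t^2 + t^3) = -5*a + t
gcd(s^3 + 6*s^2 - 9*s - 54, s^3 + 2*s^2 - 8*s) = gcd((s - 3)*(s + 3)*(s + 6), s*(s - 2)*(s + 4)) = 1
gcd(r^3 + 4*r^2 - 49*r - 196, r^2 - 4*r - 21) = r - 7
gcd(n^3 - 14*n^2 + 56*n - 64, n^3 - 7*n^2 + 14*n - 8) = n^2 - 6*n + 8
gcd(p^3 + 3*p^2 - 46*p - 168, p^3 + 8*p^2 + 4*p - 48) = p^2 + 10*p + 24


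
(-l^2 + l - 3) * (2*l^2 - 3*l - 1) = -2*l^4 + 5*l^3 - 8*l^2 + 8*l + 3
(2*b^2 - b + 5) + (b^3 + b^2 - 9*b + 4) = b^3 + 3*b^2 - 10*b + 9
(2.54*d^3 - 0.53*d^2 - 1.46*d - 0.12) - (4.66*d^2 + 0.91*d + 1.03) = 2.54*d^3 - 5.19*d^2 - 2.37*d - 1.15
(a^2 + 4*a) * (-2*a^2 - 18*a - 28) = -2*a^4 - 26*a^3 - 100*a^2 - 112*a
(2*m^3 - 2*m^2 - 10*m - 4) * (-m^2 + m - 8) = -2*m^5 + 4*m^4 - 8*m^3 + 10*m^2 + 76*m + 32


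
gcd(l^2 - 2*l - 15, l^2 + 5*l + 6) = l + 3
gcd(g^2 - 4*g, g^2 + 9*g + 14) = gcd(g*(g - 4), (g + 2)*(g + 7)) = 1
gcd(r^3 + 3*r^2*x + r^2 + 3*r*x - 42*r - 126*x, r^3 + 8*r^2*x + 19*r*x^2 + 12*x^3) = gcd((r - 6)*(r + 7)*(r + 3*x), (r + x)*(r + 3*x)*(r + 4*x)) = r + 3*x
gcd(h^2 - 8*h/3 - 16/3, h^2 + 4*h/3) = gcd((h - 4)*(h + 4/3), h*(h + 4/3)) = h + 4/3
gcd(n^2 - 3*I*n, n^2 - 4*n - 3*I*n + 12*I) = n - 3*I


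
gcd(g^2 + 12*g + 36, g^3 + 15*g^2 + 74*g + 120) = g + 6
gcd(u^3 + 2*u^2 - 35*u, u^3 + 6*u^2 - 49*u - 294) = u + 7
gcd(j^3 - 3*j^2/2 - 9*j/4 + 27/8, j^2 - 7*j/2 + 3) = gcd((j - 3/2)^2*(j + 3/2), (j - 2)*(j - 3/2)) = j - 3/2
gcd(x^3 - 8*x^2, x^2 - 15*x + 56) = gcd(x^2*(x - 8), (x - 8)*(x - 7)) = x - 8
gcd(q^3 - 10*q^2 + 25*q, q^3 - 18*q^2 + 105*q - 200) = q^2 - 10*q + 25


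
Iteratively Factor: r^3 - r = (r)*(r^2 - 1) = r*(r - 1)*(r + 1)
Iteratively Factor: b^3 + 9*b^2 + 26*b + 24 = (b + 2)*(b^2 + 7*b + 12) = (b + 2)*(b + 4)*(b + 3)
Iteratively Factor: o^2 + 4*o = (o)*(o + 4)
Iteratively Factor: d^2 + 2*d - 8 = (d - 2)*(d + 4)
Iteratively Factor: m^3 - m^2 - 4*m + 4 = (m + 2)*(m^2 - 3*m + 2) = (m - 1)*(m + 2)*(m - 2)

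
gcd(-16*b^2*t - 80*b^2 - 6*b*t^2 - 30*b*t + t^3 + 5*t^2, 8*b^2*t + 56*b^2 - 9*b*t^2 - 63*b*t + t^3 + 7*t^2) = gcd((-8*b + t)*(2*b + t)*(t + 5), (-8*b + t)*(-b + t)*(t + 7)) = -8*b + t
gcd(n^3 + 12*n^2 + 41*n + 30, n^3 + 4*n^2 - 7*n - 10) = n^2 + 6*n + 5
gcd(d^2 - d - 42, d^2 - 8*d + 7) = d - 7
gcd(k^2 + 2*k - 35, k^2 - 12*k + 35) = k - 5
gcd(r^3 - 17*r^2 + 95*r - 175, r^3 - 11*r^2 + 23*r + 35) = r^2 - 12*r + 35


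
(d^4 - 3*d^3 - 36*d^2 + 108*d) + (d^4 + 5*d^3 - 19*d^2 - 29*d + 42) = 2*d^4 + 2*d^3 - 55*d^2 + 79*d + 42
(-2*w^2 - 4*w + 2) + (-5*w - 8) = -2*w^2 - 9*w - 6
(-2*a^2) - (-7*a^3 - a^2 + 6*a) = 7*a^3 - a^2 - 6*a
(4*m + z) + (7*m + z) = 11*m + 2*z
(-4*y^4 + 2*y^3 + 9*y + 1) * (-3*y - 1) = 12*y^5 - 2*y^4 - 2*y^3 - 27*y^2 - 12*y - 1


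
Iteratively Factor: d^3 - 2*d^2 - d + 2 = (d + 1)*(d^2 - 3*d + 2) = (d - 1)*(d + 1)*(d - 2)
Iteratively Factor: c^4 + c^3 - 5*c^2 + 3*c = (c)*(c^3 + c^2 - 5*c + 3) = c*(c - 1)*(c^2 + 2*c - 3) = c*(c - 1)^2*(c + 3)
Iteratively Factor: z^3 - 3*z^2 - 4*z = (z - 4)*(z^2 + z) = z*(z - 4)*(z + 1)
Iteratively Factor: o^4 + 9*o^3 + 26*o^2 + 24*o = (o)*(o^3 + 9*o^2 + 26*o + 24) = o*(o + 3)*(o^2 + 6*o + 8) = o*(o + 2)*(o + 3)*(o + 4)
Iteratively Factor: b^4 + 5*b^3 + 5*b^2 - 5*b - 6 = (b - 1)*(b^3 + 6*b^2 + 11*b + 6) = (b - 1)*(b + 3)*(b^2 + 3*b + 2) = (b - 1)*(b + 1)*(b + 3)*(b + 2)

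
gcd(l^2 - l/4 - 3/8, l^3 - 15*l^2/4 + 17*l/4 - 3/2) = l - 3/4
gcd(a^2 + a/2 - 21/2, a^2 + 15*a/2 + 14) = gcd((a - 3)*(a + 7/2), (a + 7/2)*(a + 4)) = a + 7/2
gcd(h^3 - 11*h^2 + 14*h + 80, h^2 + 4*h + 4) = h + 2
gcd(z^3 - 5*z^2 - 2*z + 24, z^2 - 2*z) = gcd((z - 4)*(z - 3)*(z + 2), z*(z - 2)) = 1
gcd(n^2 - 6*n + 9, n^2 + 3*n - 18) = n - 3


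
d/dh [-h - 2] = -1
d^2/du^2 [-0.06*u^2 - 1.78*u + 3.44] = -0.120000000000000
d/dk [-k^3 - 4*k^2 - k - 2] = -3*k^2 - 8*k - 1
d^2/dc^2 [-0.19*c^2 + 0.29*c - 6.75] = -0.380000000000000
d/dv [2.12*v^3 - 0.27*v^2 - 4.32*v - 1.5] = 6.36*v^2 - 0.54*v - 4.32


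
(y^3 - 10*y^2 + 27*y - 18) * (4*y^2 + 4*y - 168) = 4*y^5 - 36*y^4 - 100*y^3 + 1716*y^2 - 4608*y + 3024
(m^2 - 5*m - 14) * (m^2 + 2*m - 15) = m^4 - 3*m^3 - 39*m^2 + 47*m + 210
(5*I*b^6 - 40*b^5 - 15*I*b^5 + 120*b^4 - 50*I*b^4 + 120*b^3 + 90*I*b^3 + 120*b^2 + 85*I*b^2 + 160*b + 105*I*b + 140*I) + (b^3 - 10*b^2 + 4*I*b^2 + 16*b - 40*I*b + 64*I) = 5*I*b^6 - 40*b^5 - 15*I*b^5 + 120*b^4 - 50*I*b^4 + 121*b^3 + 90*I*b^3 + 110*b^2 + 89*I*b^2 + 176*b + 65*I*b + 204*I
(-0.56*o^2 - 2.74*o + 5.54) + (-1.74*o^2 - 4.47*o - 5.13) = -2.3*o^2 - 7.21*o + 0.41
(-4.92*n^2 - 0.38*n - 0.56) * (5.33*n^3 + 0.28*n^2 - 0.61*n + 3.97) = -26.2236*n^5 - 3.403*n^4 - 0.0900000000000005*n^3 - 19.4574*n^2 - 1.167*n - 2.2232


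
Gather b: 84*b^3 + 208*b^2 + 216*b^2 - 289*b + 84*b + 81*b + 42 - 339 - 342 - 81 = 84*b^3 + 424*b^2 - 124*b - 720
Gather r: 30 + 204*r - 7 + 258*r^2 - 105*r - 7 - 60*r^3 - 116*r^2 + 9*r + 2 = -60*r^3 + 142*r^2 + 108*r + 18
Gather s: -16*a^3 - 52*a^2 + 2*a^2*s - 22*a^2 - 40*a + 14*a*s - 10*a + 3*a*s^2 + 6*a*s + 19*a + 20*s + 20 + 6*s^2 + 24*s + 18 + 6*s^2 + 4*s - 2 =-16*a^3 - 74*a^2 - 31*a + s^2*(3*a + 12) + s*(2*a^2 + 20*a + 48) + 36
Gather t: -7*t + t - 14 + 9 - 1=-6*t - 6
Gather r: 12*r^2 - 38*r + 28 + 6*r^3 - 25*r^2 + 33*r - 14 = 6*r^3 - 13*r^2 - 5*r + 14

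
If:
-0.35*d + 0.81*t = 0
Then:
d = 2.31428571428571*t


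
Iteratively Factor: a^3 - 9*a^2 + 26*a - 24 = (a - 4)*(a^2 - 5*a + 6) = (a - 4)*(a - 2)*(a - 3)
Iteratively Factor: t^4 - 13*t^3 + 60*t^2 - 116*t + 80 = (t - 2)*(t^3 - 11*t^2 + 38*t - 40) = (t - 4)*(t - 2)*(t^2 - 7*t + 10) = (t - 4)*(t - 2)^2*(t - 5)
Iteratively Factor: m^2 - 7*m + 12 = (m - 3)*(m - 4)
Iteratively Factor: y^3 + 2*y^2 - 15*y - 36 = (y - 4)*(y^2 + 6*y + 9) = (y - 4)*(y + 3)*(y + 3)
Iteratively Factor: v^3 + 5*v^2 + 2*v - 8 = (v + 4)*(v^2 + v - 2) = (v - 1)*(v + 4)*(v + 2)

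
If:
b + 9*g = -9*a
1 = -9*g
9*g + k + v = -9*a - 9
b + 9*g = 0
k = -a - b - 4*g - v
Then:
No Solution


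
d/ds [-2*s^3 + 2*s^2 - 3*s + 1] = -6*s^2 + 4*s - 3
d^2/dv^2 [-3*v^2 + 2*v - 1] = -6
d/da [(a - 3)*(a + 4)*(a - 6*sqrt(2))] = 3*a^2 - 12*sqrt(2)*a + 2*a - 12 - 6*sqrt(2)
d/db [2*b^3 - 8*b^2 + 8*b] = 6*b^2 - 16*b + 8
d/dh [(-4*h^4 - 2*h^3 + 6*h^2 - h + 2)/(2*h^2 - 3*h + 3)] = (-16*h^5 + 32*h^4 - 36*h^3 - 34*h^2 + 28*h + 3)/(4*h^4 - 12*h^3 + 21*h^2 - 18*h + 9)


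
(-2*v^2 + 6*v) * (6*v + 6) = -12*v^3 + 24*v^2 + 36*v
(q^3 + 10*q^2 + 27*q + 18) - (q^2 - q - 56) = q^3 + 9*q^2 + 28*q + 74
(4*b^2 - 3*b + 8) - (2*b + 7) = 4*b^2 - 5*b + 1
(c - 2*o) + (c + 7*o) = 2*c + 5*o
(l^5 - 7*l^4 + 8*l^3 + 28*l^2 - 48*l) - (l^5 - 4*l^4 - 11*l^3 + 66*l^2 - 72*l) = -3*l^4 + 19*l^3 - 38*l^2 + 24*l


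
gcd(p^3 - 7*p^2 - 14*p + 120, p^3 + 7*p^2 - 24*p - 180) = p - 5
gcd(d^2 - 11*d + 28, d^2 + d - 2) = 1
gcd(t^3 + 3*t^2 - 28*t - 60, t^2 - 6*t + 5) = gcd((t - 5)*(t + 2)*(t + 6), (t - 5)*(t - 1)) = t - 5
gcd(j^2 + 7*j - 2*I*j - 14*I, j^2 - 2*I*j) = j - 2*I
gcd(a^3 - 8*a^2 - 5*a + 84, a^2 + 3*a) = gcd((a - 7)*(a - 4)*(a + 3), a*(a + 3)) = a + 3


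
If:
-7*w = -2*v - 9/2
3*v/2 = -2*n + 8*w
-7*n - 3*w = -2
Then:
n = 125/202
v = -502/101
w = -157/202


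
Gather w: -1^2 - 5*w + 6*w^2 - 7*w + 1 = 6*w^2 - 12*w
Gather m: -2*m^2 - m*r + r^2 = -2*m^2 - m*r + r^2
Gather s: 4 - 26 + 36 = 14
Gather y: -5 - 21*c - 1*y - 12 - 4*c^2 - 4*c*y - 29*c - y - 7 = -4*c^2 - 50*c + y*(-4*c - 2) - 24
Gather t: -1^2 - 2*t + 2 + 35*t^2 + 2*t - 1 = 35*t^2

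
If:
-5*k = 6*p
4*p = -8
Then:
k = 12/5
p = -2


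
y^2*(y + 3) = y^3 + 3*y^2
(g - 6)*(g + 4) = g^2 - 2*g - 24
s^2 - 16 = (s - 4)*(s + 4)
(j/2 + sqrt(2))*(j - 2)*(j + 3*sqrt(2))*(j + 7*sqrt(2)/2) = j^4/2 - j^3 + 17*sqrt(2)*j^3/4 - 17*sqrt(2)*j^2/2 + 47*j^2/2 - 47*j + 21*sqrt(2)*j - 42*sqrt(2)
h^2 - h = h*(h - 1)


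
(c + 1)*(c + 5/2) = c^2 + 7*c/2 + 5/2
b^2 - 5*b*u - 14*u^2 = (b - 7*u)*(b + 2*u)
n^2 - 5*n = n*(n - 5)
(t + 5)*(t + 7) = t^2 + 12*t + 35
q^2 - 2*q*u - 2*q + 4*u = (q - 2)*(q - 2*u)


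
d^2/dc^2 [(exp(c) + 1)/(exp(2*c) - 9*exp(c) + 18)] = (exp(4*c) + 13*exp(3*c) - 135*exp(2*c) + 171*exp(c) + 486)*exp(c)/(exp(6*c) - 27*exp(5*c) + 297*exp(4*c) - 1701*exp(3*c) + 5346*exp(2*c) - 8748*exp(c) + 5832)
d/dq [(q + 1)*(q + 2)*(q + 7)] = 3*q^2 + 20*q + 23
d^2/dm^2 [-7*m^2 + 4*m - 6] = -14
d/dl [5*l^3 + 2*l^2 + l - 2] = 15*l^2 + 4*l + 1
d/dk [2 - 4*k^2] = -8*k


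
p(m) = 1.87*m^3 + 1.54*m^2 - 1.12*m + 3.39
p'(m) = 5.61*m^2 + 3.08*m - 1.12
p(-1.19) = 3.75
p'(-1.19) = 3.16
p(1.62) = 13.57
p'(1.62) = 18.59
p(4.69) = 224.92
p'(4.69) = 136.72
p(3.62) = 108.23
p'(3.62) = 83.55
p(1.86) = 18.67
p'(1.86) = 24.02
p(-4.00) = -87.17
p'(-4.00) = 76.32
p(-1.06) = 4.08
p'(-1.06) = 1.92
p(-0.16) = 3.60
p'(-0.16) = -1.47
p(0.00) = 3.39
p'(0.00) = -1.12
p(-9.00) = -1225.02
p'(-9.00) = 425.57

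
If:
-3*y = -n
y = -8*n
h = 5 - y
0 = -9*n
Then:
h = 5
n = 0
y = 0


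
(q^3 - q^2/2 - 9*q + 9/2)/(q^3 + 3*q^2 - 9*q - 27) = (q - 1/2)/(q + 3)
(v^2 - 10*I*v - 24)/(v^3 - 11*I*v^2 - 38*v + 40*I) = (v - 6*I)/(v^2 - 7*I*v - 10)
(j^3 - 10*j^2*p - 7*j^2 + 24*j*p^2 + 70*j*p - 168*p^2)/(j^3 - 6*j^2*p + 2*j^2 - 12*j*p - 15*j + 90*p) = (j^2 - 4*j*p - 7*j + 28*p)/(j^2 + 2*j - 15)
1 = 1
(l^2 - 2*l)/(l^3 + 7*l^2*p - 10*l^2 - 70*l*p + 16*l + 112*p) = l/(l^2 + 7*l*p - 8*l - 56*p)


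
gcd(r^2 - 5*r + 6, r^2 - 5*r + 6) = r^2 - 5*r + 6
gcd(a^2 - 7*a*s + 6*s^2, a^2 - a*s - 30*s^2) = -a + 6*s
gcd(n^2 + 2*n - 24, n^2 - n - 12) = n - 4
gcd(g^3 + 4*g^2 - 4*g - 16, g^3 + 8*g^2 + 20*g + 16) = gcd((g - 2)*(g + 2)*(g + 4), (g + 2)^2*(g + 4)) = g^2 + 6*g + 8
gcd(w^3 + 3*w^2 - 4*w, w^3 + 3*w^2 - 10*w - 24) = w + 4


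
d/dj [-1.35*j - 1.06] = -1.35000000000000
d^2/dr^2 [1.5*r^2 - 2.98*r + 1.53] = 3.00000000000000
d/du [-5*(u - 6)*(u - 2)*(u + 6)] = -15*u^2 + 20*u + 180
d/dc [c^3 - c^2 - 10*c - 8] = 3*c^2 - 2*c - 10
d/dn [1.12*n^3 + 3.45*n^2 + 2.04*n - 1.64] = 3.36*n^2 + 6.9*n + 2.04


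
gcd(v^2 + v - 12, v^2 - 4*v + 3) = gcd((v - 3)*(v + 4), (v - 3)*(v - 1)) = v - 3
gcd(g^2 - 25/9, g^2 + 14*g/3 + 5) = g + 5/3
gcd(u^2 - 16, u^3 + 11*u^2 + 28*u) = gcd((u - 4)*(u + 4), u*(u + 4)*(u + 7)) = u + 4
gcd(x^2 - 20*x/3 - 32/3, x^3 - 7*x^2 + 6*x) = 1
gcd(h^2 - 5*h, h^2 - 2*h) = h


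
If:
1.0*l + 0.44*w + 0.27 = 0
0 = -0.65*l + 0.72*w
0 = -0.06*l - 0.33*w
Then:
No Solution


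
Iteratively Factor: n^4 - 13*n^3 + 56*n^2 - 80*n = (n - 4)*(n^3 - 9*n^2 + 20*n) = (n - 4)^2*(n^2 - 5*n) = n*(n - 4)^2*(n - 5)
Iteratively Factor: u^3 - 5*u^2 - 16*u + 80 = (u - 4)*(u^2 - u - 20) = (u - 4)*(u + 4)*(u - 5)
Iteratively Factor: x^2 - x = (x - 1)*(x)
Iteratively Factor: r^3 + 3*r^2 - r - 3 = (r - 1)*(r^2 + 4*r + 3) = (r - 1)*(r + 3)*(r + 1)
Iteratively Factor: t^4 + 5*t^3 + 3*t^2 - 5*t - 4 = (t + 4)*(t^3 + t^2 - t - 1) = (t - 1)*(t + 4)*(t^2 + 2*t + 1) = (t - 1)*(t + 1)*(t + 4)*(t + 1)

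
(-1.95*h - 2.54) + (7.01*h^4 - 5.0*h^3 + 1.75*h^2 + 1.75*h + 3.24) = 7.01*h^4 - 5.0*h^3 + 1.75*h^2 - 0.2*h + 0.7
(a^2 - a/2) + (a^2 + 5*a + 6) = 2*a^2 + 9*a/2 + 6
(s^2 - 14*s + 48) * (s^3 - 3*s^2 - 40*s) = s^5 - 17*s^4 + 50*s^3 + 416*s^2 - 1920*s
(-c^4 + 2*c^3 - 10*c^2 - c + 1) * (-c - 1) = c^5 - c^4 + 8*c^3 + 11*c^2 - 1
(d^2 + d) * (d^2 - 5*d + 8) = d^4 - 4*d^3 + 3*d^2 + 8*d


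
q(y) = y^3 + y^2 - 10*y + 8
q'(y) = 3*y^2 + 2*y - 10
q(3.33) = 22.71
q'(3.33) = 29.93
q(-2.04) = 24.07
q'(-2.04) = -1.60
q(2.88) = 11.38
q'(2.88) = 20.64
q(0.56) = 2.89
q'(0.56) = -7.94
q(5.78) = 176.71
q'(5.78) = 101.79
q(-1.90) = 23.75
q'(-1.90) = -2.97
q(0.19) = 6.14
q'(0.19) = -9.51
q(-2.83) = 21.64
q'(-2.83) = 8.37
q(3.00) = 14.00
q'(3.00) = 23.00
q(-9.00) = -550.00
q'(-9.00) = 215.00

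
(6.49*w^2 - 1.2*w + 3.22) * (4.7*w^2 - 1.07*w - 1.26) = 30.503*w^4 - 12.5843*w^3 + 8.2406*w^2 - 1.9334*w - 4.0572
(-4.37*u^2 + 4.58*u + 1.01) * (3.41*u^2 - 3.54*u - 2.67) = -14.9017*u^4 + 31.0876*u^3 - 1.1012*u^2 - 15.804*u - 2.6967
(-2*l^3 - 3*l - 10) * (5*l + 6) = -10*l^4 - 12*l^3 - 15*l^2 - 68*l - 60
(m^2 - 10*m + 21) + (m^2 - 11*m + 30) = 2*m^2 - 21*m + 51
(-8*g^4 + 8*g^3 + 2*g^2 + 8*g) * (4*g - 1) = -32*g^5 + 40*g^4 + 30*g^2 - 8*g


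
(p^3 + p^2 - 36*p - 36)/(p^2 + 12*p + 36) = (p^2 - 5*p - 6)/(p + 6)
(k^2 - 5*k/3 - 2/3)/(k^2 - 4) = (k + 1/3)/(k + 2)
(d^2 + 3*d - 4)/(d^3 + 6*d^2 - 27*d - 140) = (d - 1)/(d^2 + 2*d - 35)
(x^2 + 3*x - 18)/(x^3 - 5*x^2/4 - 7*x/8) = 8*(-x^2 - 3*x + 18)/(x*(-8*x^2 + 10*x + 7))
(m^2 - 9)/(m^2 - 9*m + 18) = (m + 3)/(m - 6)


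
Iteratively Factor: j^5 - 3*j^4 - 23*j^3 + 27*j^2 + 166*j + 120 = (j - 5)*(j^4 + 2*j^3 - 13*j^2 - 38*j - 24) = (j - 5)*(j + 2)*(j^3 - 13*j - 12) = (j - 5)*(j + 2)*(j + 3)*(j^2 - 3*j - 4) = (j - 5)*(j + 1)*(j + 2)*(j + 3)*(j - 4)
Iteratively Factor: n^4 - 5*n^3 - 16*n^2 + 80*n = (n - 4)*(n^3 - n^2 - 20*n) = (n - 4)*(n + 4)*(n^2 - 5*n) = n*(n - 4)*(n + 4)*(n - 5)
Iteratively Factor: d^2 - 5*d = (d)*(d - 5)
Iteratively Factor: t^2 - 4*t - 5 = (t - 5)*(t + 1)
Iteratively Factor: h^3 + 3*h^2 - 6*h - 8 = (h + 4)*(h^2 - h - 2) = (h + 1)*(h + 4)*(h - 2)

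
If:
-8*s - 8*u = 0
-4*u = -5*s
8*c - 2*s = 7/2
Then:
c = 7/16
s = 0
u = 0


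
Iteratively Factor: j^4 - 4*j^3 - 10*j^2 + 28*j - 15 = (j + 3)*(j^3 - 7*j^2 + 11*j - 5) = (j - 1)*(j + 3)*(j^2 - 6*j + 5) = (j - 1)^2*(j + 3)*(j - 5)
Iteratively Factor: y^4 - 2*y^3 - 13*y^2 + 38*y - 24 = (y - 3)*(y^3 + y^2 - 10*y + 8) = (y - 3)*(y + 4)*(y^2 - 3*y + 2) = (y - 3)*(y - 2)*(y + 4)*(y - 1)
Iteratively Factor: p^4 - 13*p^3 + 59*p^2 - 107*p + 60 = (p - 5)*(p^3 - 8*p^2 + 19*p - 12) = (p - 5)*(p - 3)*(p^2 - 5*p + 4) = (p - 5)*(p - 3)*(p - 1)*(p - 4)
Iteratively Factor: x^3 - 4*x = (x)*(x^2 - 4) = x*(x + 2)*(x - 2)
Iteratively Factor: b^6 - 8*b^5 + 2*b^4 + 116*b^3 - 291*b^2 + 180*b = (b)*(b^5 - 8*b^4 + 2*b^3 + 116*b^2 - 291*b + 180) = b*(b - 3)*(b^4 - 5*b^3 - 13*b^2 + 77*b - 60) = b*(b - 3)^2*(b^3 - 2*b^2 - 19*b + 20) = b*(b - 3)^2*(b - 1)*(b^2 - b - 20) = b*(b - 5)*(b - 3)^2*(b - 1)*(b + 4)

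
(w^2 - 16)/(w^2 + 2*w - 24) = (w + 4)/(w + 6)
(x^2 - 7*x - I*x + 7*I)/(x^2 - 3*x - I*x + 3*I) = (x - 7)/(x - 3)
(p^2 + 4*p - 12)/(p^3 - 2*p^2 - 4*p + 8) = (p + 6)/(p^2 - 4)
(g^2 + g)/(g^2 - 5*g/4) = 4*(g + 1)/(4*g - 5)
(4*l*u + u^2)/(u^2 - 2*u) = (4*l + u)/(u - 2)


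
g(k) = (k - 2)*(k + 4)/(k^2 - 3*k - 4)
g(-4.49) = 0.11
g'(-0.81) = -50.00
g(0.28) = 1.55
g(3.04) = -1.89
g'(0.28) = -1.33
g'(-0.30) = -3.85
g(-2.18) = -1.04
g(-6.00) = 0.32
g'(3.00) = -3.31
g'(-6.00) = -0.10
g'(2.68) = -1.97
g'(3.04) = -3.58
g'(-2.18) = -1.38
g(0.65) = 1.14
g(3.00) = -1.75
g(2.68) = -0.94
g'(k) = (3 - 2*k)*(k - 2)*(k + 4)/(k^2 - 3*k - 4)^2 + (k - 2)/(k^2 - 3*k - 4) + (k + 4)/(k^2 - 3*k - 4)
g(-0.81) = 9.81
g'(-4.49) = -0.19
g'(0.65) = -0.95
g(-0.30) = 2.83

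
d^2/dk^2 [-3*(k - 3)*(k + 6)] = -6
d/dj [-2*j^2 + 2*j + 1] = 2 - 4*j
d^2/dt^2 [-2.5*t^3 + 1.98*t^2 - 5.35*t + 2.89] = 3.96 - 15.0*t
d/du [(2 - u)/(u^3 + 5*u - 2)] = (-u^3 - 5*u + (u - 2)*(3*u^2 + 5) + 2)/(u^3 + 5*u - 2)^2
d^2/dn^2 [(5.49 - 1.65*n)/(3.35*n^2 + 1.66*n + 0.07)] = (-(1.65*n - 5.49)*(6.7*n + 1.66)*(13.4*n + 3.32) + (33.165*n - 31.305)*(3.35*n^2 + 1.66*n + 0.07))/(3.35*n^2 + 1.66*n + 0.07)^3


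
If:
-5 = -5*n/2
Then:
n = 2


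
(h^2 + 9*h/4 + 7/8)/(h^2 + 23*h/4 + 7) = (h + 1/2)/(h + 4)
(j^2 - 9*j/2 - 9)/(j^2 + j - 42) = (j + 3/2)/(j + 7)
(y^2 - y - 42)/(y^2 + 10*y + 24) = (y - 7)/(y + 4)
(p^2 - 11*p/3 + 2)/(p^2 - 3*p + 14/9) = 3*(p - 3)/(3*p - 7)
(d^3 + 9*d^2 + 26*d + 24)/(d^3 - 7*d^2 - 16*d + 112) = (d^2 + 5*d + 6)/(d^2 - 11*d + 28)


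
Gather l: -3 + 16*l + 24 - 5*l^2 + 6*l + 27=-5*l^2 + 22*l + 48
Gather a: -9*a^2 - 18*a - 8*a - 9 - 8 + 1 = -9*a^2 - 26*a - 16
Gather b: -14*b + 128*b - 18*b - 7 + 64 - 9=96*b + 48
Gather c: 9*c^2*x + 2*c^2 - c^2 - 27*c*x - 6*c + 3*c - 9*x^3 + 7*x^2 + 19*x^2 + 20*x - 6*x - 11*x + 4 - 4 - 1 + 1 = c^2*(9*x + 1) + c*(-27*x - 3) - 9*x^3 + 26*x^2 + 3*x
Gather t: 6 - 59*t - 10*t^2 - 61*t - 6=-10*t^2 - 120*t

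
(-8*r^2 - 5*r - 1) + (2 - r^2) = -9*r^2 - 5*r + 1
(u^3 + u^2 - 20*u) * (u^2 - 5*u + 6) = u^5 - 4*u^4 - 19*u^3 + 106*u^2 - 120*u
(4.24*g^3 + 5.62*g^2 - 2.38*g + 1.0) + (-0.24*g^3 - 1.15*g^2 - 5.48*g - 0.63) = 4.0*g^3 + 4.47*g^2 - 7.86*g + 0.37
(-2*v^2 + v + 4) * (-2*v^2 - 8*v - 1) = 4*v^4 + 14*v^3 - 14*v^2 - 33*v - 4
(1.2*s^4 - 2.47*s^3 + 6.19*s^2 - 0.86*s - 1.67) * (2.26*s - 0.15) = 2.712*s^5 - 5.7622*s^4 + 14.3599*s^3 - 2.8721*s^2 - 3.6452*s + 0.2505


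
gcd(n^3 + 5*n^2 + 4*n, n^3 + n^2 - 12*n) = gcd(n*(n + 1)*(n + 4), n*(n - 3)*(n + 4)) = n^2 + 4*n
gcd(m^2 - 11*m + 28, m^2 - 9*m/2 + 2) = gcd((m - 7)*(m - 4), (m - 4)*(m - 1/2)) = m - 4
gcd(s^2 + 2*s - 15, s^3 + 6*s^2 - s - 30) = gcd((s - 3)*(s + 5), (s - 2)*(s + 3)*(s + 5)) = s + 5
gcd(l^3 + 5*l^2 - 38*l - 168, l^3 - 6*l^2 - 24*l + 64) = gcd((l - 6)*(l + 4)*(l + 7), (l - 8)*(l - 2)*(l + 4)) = l + 4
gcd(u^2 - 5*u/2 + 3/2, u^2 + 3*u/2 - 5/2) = u - 1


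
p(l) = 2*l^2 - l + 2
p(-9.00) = 173.00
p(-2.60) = 18.12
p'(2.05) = 7.20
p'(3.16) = 11.64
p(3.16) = 18.81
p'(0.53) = 1.12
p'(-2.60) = -11.40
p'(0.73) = 1.92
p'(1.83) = 6.32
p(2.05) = 8.36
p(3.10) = 18.12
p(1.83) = 6.87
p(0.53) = 2.03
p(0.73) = 2.34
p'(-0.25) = -2.00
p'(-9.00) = -37.00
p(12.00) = 278.00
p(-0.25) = 2.38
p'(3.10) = 11.40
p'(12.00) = 47.00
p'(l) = 4*l - 1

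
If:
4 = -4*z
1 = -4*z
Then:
No Solution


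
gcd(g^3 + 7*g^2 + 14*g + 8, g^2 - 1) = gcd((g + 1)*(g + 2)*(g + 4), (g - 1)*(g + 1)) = g + 1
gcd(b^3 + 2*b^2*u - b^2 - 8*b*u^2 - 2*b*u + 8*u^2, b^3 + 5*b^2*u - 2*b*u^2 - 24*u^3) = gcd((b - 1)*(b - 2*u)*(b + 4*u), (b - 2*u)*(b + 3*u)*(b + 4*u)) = -b^2 - 2*b*u + 8*u^2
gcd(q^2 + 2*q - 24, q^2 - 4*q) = q - 4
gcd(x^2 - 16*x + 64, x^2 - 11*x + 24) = x - 8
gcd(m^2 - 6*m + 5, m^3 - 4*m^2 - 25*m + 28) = m - 1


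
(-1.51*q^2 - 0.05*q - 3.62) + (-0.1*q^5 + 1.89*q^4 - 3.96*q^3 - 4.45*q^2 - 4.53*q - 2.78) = -0.1*q^5 + 1.89*q^4 - 3.96*q^3 - 5.96*q^2 - 4.58*q - 6.4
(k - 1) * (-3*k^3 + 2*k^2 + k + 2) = -3*k^4 + 5*k^3 - k^2 + k - 2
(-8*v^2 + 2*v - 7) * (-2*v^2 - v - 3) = 16*v^4 + 4*v^3 + 36*v^2 + v + 21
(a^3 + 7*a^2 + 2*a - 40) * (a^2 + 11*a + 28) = a^5 + 18*a^4 + 107*a^3 + 178*a^2 - 384*a - 1120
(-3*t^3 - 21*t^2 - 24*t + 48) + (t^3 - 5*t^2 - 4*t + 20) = -2*t^3 - 26*t^2 - 28*t + 68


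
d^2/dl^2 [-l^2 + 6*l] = -2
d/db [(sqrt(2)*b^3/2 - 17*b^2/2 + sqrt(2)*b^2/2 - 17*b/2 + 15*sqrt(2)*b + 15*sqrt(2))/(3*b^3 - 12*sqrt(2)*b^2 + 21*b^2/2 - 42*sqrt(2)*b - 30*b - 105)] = (5*sqrt(2)*b^4 + 18*b^4 - 160*sqrt(2)*b^3 - 44*b^3 - 280*sqrt(2)*b^2 + 883*b^2 - 560*sqrt(2)*b + 3340*b - 1500*sqrt(2) + 2870)/(3*(4*b^6 - 32*sqrt(2)*b^5 + 28*b^5 - 224*sqrt(2)*b^4 + 97*b^4 - 72*sqrt(2)*b^3 + 336*b^3 + 988*b^2 + 2240*sqrt(2)*b^2 + 2800*b + 3920*sqrt(2)*b + 4900))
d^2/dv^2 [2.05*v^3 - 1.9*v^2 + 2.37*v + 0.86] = 12.3*v - 3.8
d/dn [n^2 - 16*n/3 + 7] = 2*n - 16/3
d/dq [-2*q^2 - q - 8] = -4*q - 1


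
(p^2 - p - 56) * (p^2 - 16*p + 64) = p^4 - 17*p^3 + 24*p^2 + 832*p - 3584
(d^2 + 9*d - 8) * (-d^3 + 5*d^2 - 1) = -d^5 - 4*d^4 + 53*d^3 - 41*d^2 - 9*d + 8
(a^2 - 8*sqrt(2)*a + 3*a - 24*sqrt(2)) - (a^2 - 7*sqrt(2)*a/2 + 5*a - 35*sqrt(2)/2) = -9*sqrt(2)*a/2 - 2*a - 13*sqrt(2)/2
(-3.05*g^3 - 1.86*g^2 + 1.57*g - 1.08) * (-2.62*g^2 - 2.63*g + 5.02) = 7.991*g^5 + 12.8947*g^4 - 14.5326*g^3 - 10.6367*g^2 + 10.7218*g - 5.4216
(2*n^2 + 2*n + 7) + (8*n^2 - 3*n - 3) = 10*n^2 - n + 4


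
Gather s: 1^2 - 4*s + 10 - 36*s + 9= 20 - 40*s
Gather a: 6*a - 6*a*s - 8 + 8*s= a*(6 - 6*s) + 8*s - 8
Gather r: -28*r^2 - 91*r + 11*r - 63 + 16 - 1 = -28*r^2 - 80*r - 48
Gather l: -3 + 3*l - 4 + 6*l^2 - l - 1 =6*l^2 + 2*l - 8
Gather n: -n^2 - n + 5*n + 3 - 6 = -n^2 + 4*n - 3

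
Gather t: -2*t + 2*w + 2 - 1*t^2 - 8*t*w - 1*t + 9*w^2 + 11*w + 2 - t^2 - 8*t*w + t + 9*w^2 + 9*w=-2*t^2 + t*(-16*w - 2) + 18*w^2 + 22*w + 4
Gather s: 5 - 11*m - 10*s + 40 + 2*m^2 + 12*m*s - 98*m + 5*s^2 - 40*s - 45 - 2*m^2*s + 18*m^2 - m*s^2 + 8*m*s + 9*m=20*m^2 - 100*m + s^2*(5 - m) + s*(-2*m^2 + 20*m - 50)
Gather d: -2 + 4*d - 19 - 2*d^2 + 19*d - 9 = -2*d^2 + 23*d - 30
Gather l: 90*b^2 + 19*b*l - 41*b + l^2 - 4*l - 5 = 90*b^2 - 41*b + l^2 + l*(19*b - 4) - 5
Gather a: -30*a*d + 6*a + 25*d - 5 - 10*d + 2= a*(6 - 30*d) + 15*d - 3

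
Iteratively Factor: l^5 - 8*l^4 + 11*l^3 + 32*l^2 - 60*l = (l + 2)*(l^4 - 10*l^3 + 31*l^2 - 30*l) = (l - 5)*(l + 2)*(l^3 - 5*l^2 + 6*l) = l*(l - 5)*(l + 2)*(l^2 - 5*l + 6) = l*(l - 5)*(l - 2)*(l + 2)*(l - 3)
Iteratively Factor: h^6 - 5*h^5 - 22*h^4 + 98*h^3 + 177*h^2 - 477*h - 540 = (h - 4)*(h^5 - h^4 - 26*h^3 - 6*h^2 + 153*h + 135) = (h - 4)*(h + 3)*(h^4 - 4*h^3 - 14*h^2 + 36*h + 45) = (h - 5)*(h - 4)*(h + 3)*(h^3 + h^2 - 9*h - 9) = (h - 5)*(h - 4)*(h - 3)*(h + 3)*(h^2 + 4*h + 3) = (h - 5)*(h - 4)*(h - 3)*(h + 1)*(h + 3)*(h + 3)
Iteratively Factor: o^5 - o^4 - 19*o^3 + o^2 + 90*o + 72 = (o + 3)*(o^4 - 4*o^3 - 7*o^2 + 22*o + 24) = (o - 3)*(o + 3)*(o^3 - o^2 - 10*o - 8) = (o - 3)*(o + 2)*(o + 3)*(o^2 - 3*o - 4) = (o - 3)*(o + 1)*(o + 2)*(o + 3)*(o - 4)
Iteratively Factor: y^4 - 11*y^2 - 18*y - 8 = (y + 1)*(y^3 - y^2 - 10*y - 8) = (y + 1)*(y + 2)*(y^2 - 3*y - 4) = (y + 1)^2*(y + 2)*(y - 4)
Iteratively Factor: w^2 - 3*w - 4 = (w - 4)*(w + 1)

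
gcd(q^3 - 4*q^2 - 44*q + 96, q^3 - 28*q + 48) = q^2 + 4*q - 12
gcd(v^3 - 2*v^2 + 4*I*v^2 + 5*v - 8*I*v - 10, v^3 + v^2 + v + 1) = v - I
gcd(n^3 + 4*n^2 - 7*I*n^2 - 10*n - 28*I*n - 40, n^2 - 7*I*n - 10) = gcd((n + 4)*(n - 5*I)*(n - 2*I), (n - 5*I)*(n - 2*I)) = n^2 - 7*I*n - 10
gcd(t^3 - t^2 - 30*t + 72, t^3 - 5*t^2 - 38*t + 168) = t^2 + 2*t - 24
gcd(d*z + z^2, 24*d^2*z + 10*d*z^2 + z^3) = z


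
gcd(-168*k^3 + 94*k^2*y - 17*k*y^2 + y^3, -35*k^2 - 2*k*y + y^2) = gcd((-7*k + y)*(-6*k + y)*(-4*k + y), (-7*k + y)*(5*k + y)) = -7*k + y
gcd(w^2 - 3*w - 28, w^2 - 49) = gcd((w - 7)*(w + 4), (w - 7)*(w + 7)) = w - 7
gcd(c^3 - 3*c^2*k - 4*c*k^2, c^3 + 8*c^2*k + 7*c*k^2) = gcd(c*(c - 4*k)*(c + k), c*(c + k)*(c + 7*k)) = c^2 + c*k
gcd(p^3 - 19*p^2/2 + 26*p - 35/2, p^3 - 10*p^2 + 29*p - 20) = p^2 - 6*p + 5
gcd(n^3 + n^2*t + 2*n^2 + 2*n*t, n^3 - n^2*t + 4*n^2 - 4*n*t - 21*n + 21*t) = 1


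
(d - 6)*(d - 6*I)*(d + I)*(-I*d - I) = -I*d^4 - 5*d^3 + 5*I*d^3 + 25*d^2 + 30*d + 30*I*d + 36*I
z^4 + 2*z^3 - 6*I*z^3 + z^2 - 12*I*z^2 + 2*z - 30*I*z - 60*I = (z + 2)*(z - 5*I)*(z - 3*I)*(z + 2*I)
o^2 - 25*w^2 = (o - 5*w)*(o + 5*w)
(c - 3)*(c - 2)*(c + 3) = c^3 - 2*c^2 - 9*c + 18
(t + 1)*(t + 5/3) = t^2 + 8*t/3 + 5/3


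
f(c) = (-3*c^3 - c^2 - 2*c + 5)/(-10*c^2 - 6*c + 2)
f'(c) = (20*c + 6)*(-3*c^3 - c^2 - 2*c + 5)/(-10*c^2 - 6*c + 2)^2 + (-9*c^2 - 2*c - 2)/(-10*c^2 - 6*c + 2)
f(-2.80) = -1.15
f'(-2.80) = 0.16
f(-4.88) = -1.64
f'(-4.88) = 0.27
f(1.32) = 0.27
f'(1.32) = 0.50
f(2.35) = 0.66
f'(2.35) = 0.32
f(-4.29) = -1.48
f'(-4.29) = 0.26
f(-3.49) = -1.29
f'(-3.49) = 0.23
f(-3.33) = -1.25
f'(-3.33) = 0.22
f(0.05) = 2.92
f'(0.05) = 10.95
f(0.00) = 2.50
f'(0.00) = 6.50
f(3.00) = 0.86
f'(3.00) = 0.31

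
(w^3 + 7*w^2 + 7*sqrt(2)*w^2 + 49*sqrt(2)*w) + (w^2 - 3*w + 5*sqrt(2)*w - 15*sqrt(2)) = w^3 + 8*w^2 + 7*sqrt(2)*w^2 - 3*w + 54*sqrt(2)*w - 15*sqrt(2)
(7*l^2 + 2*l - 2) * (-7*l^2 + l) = -49*l^4 - 7*l^3 + 16*l^2 - 2*l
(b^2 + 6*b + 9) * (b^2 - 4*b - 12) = b^4 + 2*b^3 - 27*b^2 - 108*b - 108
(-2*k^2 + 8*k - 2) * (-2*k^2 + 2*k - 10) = 4*k^4 - 20*k^3 + 40*k^2 - 84*k + 20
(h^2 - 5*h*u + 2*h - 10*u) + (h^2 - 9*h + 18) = 2*h^2 - 5*h*u - 7*h - 10*u + 18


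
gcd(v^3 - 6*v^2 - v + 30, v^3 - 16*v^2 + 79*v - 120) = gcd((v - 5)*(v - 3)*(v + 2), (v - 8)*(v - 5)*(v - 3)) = v^2 - 8*v + 15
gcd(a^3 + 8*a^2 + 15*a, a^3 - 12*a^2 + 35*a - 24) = 1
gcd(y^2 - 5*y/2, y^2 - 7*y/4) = y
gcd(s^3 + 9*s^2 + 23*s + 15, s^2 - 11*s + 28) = 1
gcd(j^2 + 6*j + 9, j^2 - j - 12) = j + 3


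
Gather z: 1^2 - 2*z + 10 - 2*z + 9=20 - 4*z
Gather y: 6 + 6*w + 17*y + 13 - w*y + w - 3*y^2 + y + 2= 7*w - 3*y^2 + y*(18 - w) + 21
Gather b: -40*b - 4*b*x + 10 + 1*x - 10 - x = b*(-4*x - 40)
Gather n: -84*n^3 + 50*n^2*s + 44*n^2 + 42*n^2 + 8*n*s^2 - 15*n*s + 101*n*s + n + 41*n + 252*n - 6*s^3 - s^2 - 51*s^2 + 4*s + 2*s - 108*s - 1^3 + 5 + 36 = -84*n^3 + n^2*(50*s + 86) + n*(8*s^2 + 86*s + 294) - 6*s^3 - 52*s^2 - 102*s + 40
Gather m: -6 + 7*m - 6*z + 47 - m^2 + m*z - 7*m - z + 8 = -m^2 + m*z - 7*z + 49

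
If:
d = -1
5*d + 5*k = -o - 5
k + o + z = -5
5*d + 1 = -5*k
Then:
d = -1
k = 4/5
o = -4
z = -9/5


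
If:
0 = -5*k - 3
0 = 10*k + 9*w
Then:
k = -3/5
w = 2/3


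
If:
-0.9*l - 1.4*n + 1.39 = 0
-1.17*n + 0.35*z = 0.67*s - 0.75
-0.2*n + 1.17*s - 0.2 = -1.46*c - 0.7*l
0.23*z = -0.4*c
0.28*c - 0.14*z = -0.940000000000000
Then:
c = -1.80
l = 0.85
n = 0.44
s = 1.98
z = 3.12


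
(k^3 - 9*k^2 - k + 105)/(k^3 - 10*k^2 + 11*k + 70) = (k + 3)/(k + 2)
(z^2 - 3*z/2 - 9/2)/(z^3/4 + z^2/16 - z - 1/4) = 8*(2*z^2 - 3*z - 9)/(4*z^3 + z^2 - 16*z - 4)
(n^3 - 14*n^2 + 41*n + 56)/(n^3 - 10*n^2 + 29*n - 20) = (n^3 - 14*n^2 + 41*n + 56)/(n^3 - 10*n^2 + 29*n - 20)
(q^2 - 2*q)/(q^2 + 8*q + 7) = q*(q - 2)/(q^2 + 8*q + 7)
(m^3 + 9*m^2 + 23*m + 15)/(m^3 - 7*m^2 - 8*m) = (m^2 + 8*m + 15)/(m*(m - 8))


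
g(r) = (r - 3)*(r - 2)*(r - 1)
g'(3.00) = 2.00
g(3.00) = 0.00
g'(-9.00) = 362.00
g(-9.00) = -1320.00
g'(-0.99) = 25.82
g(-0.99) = -23.74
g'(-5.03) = 147.26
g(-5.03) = -340.40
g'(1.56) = -0.42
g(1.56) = 0.35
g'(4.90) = 24.23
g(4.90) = 21.49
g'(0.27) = 7.98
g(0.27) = -3.45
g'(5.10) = 27.83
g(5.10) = 26.69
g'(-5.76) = 179.65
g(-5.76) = -459.53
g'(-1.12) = 28.20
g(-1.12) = -27.25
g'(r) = (r - 3)*(r - 2) + (r - 3)*(r - 1) + (r - 2)*(r - 1) = 3*r^2 - 12*r + 11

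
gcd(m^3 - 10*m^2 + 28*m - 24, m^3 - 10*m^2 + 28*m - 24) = m^3 - 10*m^2 + 28*m - 24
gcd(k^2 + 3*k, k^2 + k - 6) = k + 3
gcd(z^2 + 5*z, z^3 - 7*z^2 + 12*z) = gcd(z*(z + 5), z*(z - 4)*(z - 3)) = z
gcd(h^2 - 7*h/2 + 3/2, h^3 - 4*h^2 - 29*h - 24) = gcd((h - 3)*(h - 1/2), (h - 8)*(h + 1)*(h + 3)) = 1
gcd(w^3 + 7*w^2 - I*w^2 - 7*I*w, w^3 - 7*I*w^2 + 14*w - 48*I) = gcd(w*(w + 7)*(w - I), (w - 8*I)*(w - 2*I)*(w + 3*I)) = 1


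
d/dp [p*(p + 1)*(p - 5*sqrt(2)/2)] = 3*p^2 - 5*sqrt(2)*p + 2*p - 5*sqrt(2)/2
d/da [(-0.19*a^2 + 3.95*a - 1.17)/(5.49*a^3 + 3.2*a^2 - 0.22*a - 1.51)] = (1.0431*a^4 - 43.371*a^3 + 6.6717*a^2 + 8.0618*a - 6.2219)/(30.1401*a^6 + 35.136*a^5 + 7.8244*a^4 - 17.9878*a^3 - 9.6156*a^2 + 0.6644*a + 2.2801)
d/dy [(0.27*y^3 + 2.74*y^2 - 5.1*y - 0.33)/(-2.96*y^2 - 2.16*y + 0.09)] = (-0.7992*y^4 - 1.1664*y^3 - 20.9415*y^2 - 1.4604*y - 1.1718)/(8.7616*y^4 + 12.7872*y^3 + 4.1328*y^2 - 0.3888*y + 0.0081)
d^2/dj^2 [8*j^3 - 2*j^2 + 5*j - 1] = 48*j - 4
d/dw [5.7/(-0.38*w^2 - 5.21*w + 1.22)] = (4.332*w + 29.697)/(0.38*w^2 + 5.21*w - 1.22)^2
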